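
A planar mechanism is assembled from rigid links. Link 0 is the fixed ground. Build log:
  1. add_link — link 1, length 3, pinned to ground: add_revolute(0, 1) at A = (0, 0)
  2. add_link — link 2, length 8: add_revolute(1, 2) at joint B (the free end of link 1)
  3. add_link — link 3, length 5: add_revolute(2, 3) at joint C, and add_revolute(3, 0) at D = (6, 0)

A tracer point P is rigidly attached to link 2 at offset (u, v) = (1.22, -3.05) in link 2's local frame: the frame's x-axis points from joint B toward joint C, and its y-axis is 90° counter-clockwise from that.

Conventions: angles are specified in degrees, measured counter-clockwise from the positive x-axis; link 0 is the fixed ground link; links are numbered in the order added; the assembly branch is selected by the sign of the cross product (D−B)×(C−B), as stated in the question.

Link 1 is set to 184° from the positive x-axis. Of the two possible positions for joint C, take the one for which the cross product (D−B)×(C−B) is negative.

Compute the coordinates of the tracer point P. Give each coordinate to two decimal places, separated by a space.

A=(0,0), D=(6.00,0)
B = A + 3.00·(cos184°, sin184°) = (-2.9927, -0.2093)
|BD| = 8.9951
circle(B,8.00) ∩ circle(D,5.00): a=6.6654, h=4.4241
  candidates: C₊=(3.5680,4.3687) cross=39.795; C₋=(3.7738,-4.4771) cross=-39.795
  branch - wants cross < 0 → take C=(3.7738,-4.4771) (cross=-39.795)
ex = (C−B)/|BC| = (0.8458,-0.5335); ey = (0.5335,0.8458)
P = B + 1.22·ex + -3.05·ey = (-3.5879,-3.4398)

-3.59 -3.44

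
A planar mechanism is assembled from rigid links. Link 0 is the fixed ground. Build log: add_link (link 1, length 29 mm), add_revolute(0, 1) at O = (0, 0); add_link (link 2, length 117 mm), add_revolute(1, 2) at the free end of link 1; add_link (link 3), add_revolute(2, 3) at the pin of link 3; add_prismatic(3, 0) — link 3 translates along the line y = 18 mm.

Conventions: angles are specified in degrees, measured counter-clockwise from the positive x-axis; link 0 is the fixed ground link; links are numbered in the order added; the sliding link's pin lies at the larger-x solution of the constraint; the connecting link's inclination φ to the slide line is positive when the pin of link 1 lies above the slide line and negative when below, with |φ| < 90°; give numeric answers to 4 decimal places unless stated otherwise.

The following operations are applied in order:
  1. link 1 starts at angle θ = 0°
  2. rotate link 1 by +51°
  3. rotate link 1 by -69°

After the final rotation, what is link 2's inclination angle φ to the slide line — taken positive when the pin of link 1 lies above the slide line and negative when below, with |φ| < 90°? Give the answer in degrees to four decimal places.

geometry: r = 29 mm, L = 117 mm, e = 18 mm; θ starts at 0°
rotate link 1 by +51°: θ ← 0° +51° = 51°
rotate link 1 by -69°: θ ← 51° -69° = -18°
h = r sin θ − e = -8.961493 − 18 = -26.961493
sin φ = h / L = -26.961493 / 117 = -0.23044011
φ = arcsin(-0.23044011) = -13.322984°

-13.3230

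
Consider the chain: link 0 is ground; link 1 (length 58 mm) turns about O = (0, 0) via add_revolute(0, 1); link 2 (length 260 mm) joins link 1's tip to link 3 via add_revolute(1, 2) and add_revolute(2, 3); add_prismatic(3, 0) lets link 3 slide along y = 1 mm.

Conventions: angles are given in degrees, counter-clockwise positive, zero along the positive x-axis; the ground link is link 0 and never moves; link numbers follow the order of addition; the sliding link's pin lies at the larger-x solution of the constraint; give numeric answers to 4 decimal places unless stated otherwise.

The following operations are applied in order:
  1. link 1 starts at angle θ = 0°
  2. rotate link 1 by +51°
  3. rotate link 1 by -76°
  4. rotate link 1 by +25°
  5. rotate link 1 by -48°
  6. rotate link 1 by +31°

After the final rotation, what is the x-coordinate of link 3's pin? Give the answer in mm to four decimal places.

geometry: r = 58 mm, L = 260 mm, e = 1 mm; θ starts at 0°
rotate link 1 by +51°: θ ← 0° +51° = 51°
rotate link 1 by -76°: θ ← 51° -76° = -25°
rotate link 1 by +25°: θ ← -25° +25° = 0°
rotate link 1 by -48°: θ ← 0° -48° = -48°
rotate link 1 by +31°: θ ← -48° +31° = -17°
crank pin P = (r cos θ, r sin θ) = (55.465676, -16.957559)
h = r sin θ − e = -16.957559 − 1 = -17.957559
x = r cos θ + √(L² − h²) = 55.465676 + 259.379117 = 314.844792

314.8448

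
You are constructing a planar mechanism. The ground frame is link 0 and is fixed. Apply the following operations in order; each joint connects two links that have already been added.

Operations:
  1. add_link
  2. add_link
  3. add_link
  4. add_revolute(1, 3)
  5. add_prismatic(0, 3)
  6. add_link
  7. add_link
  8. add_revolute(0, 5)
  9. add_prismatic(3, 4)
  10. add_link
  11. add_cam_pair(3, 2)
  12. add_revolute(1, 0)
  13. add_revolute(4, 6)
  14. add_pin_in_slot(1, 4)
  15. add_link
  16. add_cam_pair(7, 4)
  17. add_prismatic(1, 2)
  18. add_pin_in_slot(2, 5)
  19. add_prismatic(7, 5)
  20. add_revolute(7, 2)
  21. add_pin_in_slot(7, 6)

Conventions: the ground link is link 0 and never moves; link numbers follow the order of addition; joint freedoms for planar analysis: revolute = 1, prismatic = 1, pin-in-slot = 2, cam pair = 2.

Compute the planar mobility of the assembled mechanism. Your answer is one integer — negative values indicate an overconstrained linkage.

ground; <1,0,0>
#1 <2,0,0>
#2 <3,0,0>
#3 <4,0,0>
R:1↔3 J1 <4,1,0>
P:0↔3 J1 <4,2,0>
#4 <5,2,0>
#5 <6,2,0>
R:0↔5 J1 <6,3,0>
P:3↔4 J1 <6,4,0>
#6 <7,4,0>
C:3↔2 J2 <7,4,1>
R:1↔0 J1 <7,5,1>
R:4↔6 J1 <7,6,1>
PS:1↔4 J2 <7,6,2>
#7 <8,6,2>
C:7↔4 J2 <8,6,3>
P:1↔2 J1 <8,7,3>
PS:2↔5 J2 <8,7,4>
P:7↔5 J1 <8,8,4>
R:7↔2 J1 <8,9,4>
PS:7↔6 J2 <8,9,5>
3×7 − 2×9 − 1×5 = -2

M = -2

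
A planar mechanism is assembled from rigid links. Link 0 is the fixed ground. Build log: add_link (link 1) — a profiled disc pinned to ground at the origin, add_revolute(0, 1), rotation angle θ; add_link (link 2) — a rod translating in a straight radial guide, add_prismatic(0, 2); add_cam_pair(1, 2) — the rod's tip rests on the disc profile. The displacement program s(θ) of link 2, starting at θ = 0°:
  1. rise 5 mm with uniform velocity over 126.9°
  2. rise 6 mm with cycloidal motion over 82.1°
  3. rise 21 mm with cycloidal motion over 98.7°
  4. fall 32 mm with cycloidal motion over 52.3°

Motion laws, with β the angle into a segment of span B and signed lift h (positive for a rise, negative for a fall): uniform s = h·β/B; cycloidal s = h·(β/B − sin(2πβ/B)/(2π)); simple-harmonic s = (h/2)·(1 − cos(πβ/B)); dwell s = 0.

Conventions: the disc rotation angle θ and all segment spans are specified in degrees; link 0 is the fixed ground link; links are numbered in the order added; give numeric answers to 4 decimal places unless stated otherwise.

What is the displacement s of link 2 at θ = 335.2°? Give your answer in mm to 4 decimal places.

seg 1 [0°–126.9°] uniform, h=5: full span → s += 5 → s = 5.0000
seg 2 [126.9°–209°] cycloidal, h=6: full span → s += 6 → s = 11.0000
seg 3 [209°–307.7°] cycloidal, h=21: full span → s += 21 → s = 32.0000
seg 4 [307.7°–360°] cycloidal, h=-32: θ=335.2° here. β=27.5, B=52.3. -32·(0.5258 − sin(2π·0.5258)/(2π)) = -17.6484 → s = 14.3516

14.3516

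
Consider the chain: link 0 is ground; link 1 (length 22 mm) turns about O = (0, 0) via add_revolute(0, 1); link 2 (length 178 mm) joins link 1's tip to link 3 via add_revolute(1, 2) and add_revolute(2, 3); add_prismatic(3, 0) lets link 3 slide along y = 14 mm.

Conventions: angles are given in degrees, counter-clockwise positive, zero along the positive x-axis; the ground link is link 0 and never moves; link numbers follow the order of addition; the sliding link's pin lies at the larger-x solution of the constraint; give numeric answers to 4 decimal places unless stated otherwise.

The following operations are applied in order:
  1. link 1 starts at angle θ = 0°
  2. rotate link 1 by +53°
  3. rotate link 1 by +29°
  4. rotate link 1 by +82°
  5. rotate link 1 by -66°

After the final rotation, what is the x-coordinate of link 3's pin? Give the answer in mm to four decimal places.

geometry: r = 22 mm, L = 178 mm, e = 14 mm; θ starts at 0°
rotate link 1 by +53°: θ ← 0° +53° = 53°
rotate link 1 by +29°: θ ← 53° +29° = 82°
rotate link 1 by +82°: θ ← 82° +82° = 164°
rotate link 1 by -66°: θ ← 164° -66° = 98°
crank pin P = (r cos θ, r sin θ) = (-3.061808, 21.785898)
h = r sin θ − e = 21.785898 − 14 = 7.785898
x = r cos θ + √(L² − h²) = -3.061808 + 177.829637 = 174.767829

174.7678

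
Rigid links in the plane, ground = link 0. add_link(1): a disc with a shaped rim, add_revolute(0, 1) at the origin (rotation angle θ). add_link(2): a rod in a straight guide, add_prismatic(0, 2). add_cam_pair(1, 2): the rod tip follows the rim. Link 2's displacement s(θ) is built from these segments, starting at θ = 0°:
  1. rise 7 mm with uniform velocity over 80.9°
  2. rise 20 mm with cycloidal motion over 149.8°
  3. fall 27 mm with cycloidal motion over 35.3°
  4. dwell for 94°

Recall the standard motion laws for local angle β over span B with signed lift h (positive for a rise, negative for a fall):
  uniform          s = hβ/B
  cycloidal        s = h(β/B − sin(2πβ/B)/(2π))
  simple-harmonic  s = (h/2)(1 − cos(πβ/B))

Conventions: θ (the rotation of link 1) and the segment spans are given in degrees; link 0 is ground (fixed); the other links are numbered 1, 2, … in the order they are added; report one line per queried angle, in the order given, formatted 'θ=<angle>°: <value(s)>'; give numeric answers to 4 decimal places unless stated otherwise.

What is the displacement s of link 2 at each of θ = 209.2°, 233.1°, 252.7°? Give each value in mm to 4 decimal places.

segment 1 (0° to 80.9°, uniform, h = 7) is passed completely: s = 0.0000 + (7) = 7.0000
θ = 209.2° falls in segment 2 (80.9° to 230.7°, cycloidal, h = 20): β = 209.2 − 80.9 = 128.3°, B = 149.8°; Δs = 20·(0.8565 − sin(2π·0.8565)/(2π)) = 19.6265; s = 7.0000 + 19.6265 = 26.6265
segment 2 (80.9° to 230.7°, cycloidal, h = 20) is passed completely: s = 7.0000 + (20) = 27.0000
θ = 233.1° falls in segment 3 (230.7° to 266°, cycloidal, h = -27): β = 233.1 − 230.7 = 2.4°, B = 35.3°; Δs = -27·(0.0680 − sin(2π·0.0680)/(2π)) = -0.0553; s = 27.0000 − 0.0553 = 26.9447
θ = 252.7° falls in segment 3 (230.7° to 266°, cycloidal, h = -27): β = 252.7 − 230.7 = 22°, B = 35.3°; Δs = -27·(0.6232 − sin(2π·0.6232)/(2π)) = -19.8318; s = 27.0000 − 19.8318 = 7.1682

θ=209.2°: 26.6265
θ=233.1°: 26.9447
θ=252.7°: 7.1682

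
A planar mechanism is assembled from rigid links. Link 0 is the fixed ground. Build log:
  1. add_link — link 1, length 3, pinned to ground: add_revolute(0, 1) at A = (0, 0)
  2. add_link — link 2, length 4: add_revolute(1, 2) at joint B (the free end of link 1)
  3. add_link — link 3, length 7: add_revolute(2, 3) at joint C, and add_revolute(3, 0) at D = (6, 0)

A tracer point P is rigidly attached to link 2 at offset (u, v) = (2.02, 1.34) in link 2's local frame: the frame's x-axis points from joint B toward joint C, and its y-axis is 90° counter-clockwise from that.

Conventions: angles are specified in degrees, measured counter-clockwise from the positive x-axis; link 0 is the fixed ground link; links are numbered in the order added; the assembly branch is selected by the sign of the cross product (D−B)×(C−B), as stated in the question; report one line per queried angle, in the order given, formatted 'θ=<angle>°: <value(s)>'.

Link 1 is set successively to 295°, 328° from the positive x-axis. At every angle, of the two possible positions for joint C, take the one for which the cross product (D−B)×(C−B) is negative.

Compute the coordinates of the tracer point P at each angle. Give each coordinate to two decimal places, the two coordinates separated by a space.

A=(0,0), D=(6.00,0)
θ=295°: B = A + 3.00·(cos295°, sin295°) = (1.2679, -2.7189)
θ=295°: |BD| = 5.4576
θ=295°: circle(B,4.00) ∩ circle(D,7.00): a=-0.2945, h=3.9891
θ=295°:   candidates: C₊=(-0.9748,0.5932) cross=21.771; C₋=(2.9999,-6.3245) cross=-21.771
θ=295°:   branch - wants cross < 0 → take C=(2.9999,-6.3245) (cross=-21.771)
θ=295°: ex = (C−B)/|BC| = (0.4330,-0.9014); ey = (0.9014,0.4330)
θ=295°: P = B + 2.02·ex + 1.34·ey = (3.3504,-3.9595)
θ=328°: B = A + 3.00·(cos328°, sin328°) = (2.5441, -1.5898)
θ=328°: |BD| = 3.8040
θ=328°: circle(B,4.00) ∩ circle(D,7.00): a=-2.4356, h=3.1730
θ=328°:   candidates: C₊=(-0.9946,0.2750) cross=12.070; C₋=(1.6575,-5.4903) cross=-12.070
θ=328°:   branch - wants cross < 0 → take C=(1.6575,-5.4903) (cross=-12.070)
θ=328°: ex = (C−B)/|BC| = (-0.2217,-0.9751); ey = (0.9751,-0.2217)
θ=328°: P = B + 2.02·ex + 1.34·ey = (3.4031,-3.8565)

θ=295°: 3.35 -3.96
θ=328°: 3.40 -3.86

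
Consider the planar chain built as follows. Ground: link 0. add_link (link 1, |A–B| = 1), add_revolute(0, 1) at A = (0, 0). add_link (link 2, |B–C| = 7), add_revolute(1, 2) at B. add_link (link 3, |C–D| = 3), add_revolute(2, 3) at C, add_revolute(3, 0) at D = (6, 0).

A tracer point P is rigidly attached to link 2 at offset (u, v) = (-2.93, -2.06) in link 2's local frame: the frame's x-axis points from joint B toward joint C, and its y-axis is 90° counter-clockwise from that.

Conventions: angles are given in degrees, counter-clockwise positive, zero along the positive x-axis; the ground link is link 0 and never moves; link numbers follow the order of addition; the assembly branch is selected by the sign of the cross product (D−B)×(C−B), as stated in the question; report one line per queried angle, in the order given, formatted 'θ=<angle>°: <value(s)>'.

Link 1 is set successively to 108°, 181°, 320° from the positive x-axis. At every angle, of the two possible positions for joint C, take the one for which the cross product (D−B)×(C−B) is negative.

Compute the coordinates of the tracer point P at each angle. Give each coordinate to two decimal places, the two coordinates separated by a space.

A=(0,0), D=(6.00,0)
θ=108°: B = A + 1.00·(cos108°, sin108°) = (-0.3090, 0.9511)
θ=108°: |BD| = 6.3803
θ=108°: circle(B,7.00) ∩ circle(D,3.00): a=6.3248, h=2.9995
θ=108°:   candidates: C₊=(6.3922,2.9742) cross=19.138; C₋=(5.4980,-2.9577) cross=-19.138
θ=108°:   branch - wants cross < 0 → take C=(5.4980,-2.9577) (cross=-19.138)
θ=108°: ex = (C−B)/|BC| = (0.8296,-0.5584); ey = (0.5584,0.8296)
θ=108°: P = B + -2.93·ex + -2.06·ey = (-3.8900,0.8782)
θ=181°: B = A + 1.00·(cos181°, sin181°) = (-0.9998, -0.0175)
θ=181°: |BD| = 6.9999
θ=181°: circle(B,7.00) ∩ circle(D,3.00): a=6.3571, h=2.9303
θ=181°:   candidates: C₊=(5.3500,2.9287) cross=20.512; C₋=(5.3646,-2.9319) cross=-20.512
θ=181°:   branch - wants cross < 0 → take C=(5.3646,-2.9319) (cross=-20.512)
θ=181°: ex = (C−B)/|BC| = (0.9092,-0.4164); ey = (0.4164,0.9092)
θ=181°: P = B + -2.93·ex + -2.06·ey = (-4.5215,-0.6705)
θ=320°: B = A + 1.00·(cos320°, sin320°) = (0.7660, -0.6428)
θ=320°: |BD| = 5.2733
θ=320°: circle(B,7.00) ∩ circle(D,3.00): a=6.4293, h=2.7683
θ=320°:   candidates: C₊=(6.8100,2.8886) cross=14.598; C₋=(7.4849,-2.6067) cross=-14.598
θ=320°:   branch - wants cross < 0 → take C=(7.4849,-2.6067) (cross=-14.598)
θ=320°: ex = (C−B)/|BC| = (0.9598,-0.2806); ey = (0.2806,0.9598)
θ=320°: P = B + -2.93·ex + -2.06·ey = (-2.6242,-1.7980)

θ=108°: -3.89 0.88
θ=181°: -4.52 -0.67
θ=320°: -2.62 -1.80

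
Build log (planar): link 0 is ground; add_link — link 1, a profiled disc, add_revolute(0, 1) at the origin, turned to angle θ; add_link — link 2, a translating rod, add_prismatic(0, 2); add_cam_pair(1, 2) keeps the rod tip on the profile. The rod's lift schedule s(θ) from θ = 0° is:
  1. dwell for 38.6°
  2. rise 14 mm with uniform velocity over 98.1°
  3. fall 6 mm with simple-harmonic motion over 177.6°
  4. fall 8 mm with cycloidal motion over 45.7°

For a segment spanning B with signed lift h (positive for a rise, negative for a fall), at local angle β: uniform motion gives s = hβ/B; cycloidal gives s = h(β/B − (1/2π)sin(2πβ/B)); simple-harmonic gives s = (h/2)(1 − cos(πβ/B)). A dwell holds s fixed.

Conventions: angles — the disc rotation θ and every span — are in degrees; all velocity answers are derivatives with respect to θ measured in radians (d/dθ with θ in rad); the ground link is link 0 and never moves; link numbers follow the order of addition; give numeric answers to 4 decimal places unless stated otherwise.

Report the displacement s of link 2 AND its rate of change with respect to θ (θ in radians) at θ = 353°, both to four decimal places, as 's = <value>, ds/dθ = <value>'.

seg 1 [0°–38.6°] dwell: s stays 0.0000
seg 2 [38.6°–136.7°] uniform, h=14: full span → s += 14 → s = 14.0000
seg 3 [136.7°–314.3°] simple-harmonic, h=-6: full span → s += -6 → s = 8.0000
seg 4 [314.3°–360°] cycloidal, h=-8: θ=353° here. β=38.7, B=45.7. -8·(0.8468 − sin(2π·0.8468)/(2π)) = -7.8194 → s = 0.1806
velocity in seg [314.3°–360°] (cycloidal), θ in radians: β = 38.7° = 0.6754 rad, B = 45.7° = 0.7976 rad; ds/dθ = (h/B)(1 − cos(2πβ/B)) = ((-8)/0.7976)(1 − cos(2π·0.8468)) = -4.297397 mm/rad

s = 0.1806, ds/dθ = -4.2974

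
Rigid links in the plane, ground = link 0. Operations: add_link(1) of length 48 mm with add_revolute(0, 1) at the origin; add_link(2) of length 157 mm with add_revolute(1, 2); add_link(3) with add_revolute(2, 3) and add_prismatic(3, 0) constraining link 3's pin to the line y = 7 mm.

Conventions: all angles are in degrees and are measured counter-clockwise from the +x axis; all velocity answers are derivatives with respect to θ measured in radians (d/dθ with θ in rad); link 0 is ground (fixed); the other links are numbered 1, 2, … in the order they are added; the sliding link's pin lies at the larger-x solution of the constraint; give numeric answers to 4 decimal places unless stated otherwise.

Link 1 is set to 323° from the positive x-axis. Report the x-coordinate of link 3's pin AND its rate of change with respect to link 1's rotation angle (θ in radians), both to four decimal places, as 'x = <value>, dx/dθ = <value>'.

geometry: r = 48 mm, L = 157 mm, e = 7 mm
crank pin P = (r cos θ, r sin θ) = (38.334504, -28.887121)
h = r sin θ − e = -28.887121 − 7 = -35.887121
x = r cos θ + √(L² − h²) = 38.334504 + 152.843431 = 191.177936
dx/dθ = −r sin θ − h·r cos θ/√(L² − h²) (θ in radians; h = -35.887121) = 37.887933

x = 191.1779, dx/dθ = 37.8879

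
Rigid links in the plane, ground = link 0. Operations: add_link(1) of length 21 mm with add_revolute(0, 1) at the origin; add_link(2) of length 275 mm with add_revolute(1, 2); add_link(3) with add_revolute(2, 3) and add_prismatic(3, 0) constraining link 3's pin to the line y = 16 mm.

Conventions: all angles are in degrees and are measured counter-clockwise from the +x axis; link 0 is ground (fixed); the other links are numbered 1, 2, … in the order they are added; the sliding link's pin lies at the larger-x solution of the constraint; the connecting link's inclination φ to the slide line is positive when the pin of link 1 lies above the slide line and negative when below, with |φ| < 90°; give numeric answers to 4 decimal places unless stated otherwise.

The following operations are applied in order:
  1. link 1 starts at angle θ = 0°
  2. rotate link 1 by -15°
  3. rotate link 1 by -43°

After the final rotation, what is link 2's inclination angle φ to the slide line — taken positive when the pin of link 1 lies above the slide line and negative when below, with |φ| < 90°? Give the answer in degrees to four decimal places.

geometry: r = 21 mm, L = 275 mm, e = 16 mm; θ starts at 0°
rotate link 1 by -15°: θ ← 0° -15° = -15°
rotate link 1 by -43°: θ ← -15° -43° = -58°
h = r sin θ − e = -17.809010 − 16 = -33.809010
sin φ = h / L = -33.809010 / 275 = -0.12294185
φ = arcsin(-0.12294185) = -7.061916°

-7.0619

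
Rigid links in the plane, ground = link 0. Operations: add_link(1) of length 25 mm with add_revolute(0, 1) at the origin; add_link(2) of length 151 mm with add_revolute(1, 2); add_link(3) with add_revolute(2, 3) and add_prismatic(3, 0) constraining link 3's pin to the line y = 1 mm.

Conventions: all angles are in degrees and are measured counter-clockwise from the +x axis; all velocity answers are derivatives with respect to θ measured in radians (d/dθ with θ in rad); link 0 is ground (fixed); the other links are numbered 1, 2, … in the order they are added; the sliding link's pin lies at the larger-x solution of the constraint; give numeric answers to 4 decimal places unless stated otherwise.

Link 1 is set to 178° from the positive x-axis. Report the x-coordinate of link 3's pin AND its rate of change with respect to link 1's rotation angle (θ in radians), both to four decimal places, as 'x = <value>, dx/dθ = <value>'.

geometry: r = 25 mm, L = 151 mm, e = 1 mm
crank pin P = (r cos θ, r sin θ) = (-24.984771, 0.872487)
h = r sin θ − e = 0.872487 − 1 = -0.127513
x = r cos θ + √(L² − h²) = -24.984771 + 150.999946 = 126.015175
dx/dθ = −r sin θ − h·r cos θ/√(L² − h²) (θ in radians; h = -0.127513) = -0.893586

x = 126.0152, dx/dθ = -0.8936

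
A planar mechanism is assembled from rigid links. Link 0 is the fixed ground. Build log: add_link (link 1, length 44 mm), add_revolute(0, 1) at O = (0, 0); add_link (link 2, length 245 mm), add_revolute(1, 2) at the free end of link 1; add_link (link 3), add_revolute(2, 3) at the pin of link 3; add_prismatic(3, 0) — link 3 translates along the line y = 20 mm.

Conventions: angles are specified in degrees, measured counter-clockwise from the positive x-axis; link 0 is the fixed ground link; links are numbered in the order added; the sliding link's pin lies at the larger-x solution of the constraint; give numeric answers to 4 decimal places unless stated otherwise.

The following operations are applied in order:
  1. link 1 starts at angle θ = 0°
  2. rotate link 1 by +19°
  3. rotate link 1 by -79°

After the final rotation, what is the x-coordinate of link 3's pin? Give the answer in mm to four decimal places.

geometry: r = 44 mm, L = 245 mm, e = 20 mm; θ starts at 0°
rotate link 1 by +19°: θ ← 0° +19° = 19°
rotate link 1 by -79°: θ ← 19° -79° = -60°
crank pin P = (r cos θ, r sin θ) = (22.000000, -38.105118)
h = r sin θ − e = -38.105118 − 20 = -58.105118
x = r cos θ + √(L² − h²) = 22.000000 + 238.010074 = 260.010074

260.0101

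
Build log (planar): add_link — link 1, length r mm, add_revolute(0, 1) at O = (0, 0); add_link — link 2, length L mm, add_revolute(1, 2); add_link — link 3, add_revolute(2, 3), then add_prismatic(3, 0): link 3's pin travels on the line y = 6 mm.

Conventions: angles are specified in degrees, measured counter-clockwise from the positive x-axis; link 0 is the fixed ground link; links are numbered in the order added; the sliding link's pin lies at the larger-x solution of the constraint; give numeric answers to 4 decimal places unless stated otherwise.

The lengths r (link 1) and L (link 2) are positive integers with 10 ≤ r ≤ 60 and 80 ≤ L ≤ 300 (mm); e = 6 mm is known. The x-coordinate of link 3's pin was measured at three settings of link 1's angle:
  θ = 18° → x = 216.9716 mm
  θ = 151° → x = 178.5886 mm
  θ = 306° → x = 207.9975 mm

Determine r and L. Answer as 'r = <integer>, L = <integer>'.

constraint per measurement: (x − r cos θ)² + (r sin θ − e)² = L²
subtracting the θ₁ and θ₂ equations cancels the r² and L² terms:
r = (x₁² − x₂²) / (2[(x₁cos θ₁ + e sin θ₁) − (x₂cos θ₂ + e sin θ₂)]) = 21.0000 → r = 21
L² = (x₁ − r cos θ₁)² + (r sin θ₁ − e)² = 38809.0083 → L = 197.0000 → L = 197
check at θ₃=306°: x = 207.9975 (printed 207.9975) ✓

r = 21, L = 197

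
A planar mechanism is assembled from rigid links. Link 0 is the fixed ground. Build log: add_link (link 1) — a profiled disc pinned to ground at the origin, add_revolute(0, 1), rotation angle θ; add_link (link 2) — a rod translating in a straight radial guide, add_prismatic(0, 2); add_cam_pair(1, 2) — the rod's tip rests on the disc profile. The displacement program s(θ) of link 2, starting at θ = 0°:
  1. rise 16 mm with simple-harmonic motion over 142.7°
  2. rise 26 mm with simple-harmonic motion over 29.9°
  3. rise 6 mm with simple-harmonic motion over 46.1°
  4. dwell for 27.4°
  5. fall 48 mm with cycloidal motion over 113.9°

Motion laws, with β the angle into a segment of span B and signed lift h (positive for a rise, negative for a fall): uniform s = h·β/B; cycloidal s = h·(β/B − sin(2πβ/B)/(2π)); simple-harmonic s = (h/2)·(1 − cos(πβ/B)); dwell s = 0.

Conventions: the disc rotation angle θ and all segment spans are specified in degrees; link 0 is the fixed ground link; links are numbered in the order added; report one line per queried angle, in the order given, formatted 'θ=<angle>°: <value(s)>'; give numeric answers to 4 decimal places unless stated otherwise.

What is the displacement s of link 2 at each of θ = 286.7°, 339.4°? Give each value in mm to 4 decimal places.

seg 1 [0°–142.7°] simple-harmonic, h=16: full span → s += 16 → s = 16.0000
seg 2 [142.7°–172.6°] simple-harmonic, h=26: full span → s += 26 → s = 42.0000
seg 3 [172.6°–218.7°] simple-harmonic, h=6: full span → s += 6 → s = 48.0000
seg 4 [218.7°–246.1°] dwell: s stays 48.0000
seg 5 [246.1°–360°] cycloidal, h=-48: θ=286.7° here. β=40.6, B=113.9. -48·(0.3565 − sin(2π·0.3565)/(2π)) = -11.1164 → s = 36.8836
seg 5 [246.1°–360°] cycloidal, h=-48: θ=339.4° here. β=93.3, B=113.9. -48·(0.8191 − sin(2π·0.8191)/(2π)) = -46.2486 → s = 1.7514

θ=286.7°: 36.8836
θ=339.4°: 1.7514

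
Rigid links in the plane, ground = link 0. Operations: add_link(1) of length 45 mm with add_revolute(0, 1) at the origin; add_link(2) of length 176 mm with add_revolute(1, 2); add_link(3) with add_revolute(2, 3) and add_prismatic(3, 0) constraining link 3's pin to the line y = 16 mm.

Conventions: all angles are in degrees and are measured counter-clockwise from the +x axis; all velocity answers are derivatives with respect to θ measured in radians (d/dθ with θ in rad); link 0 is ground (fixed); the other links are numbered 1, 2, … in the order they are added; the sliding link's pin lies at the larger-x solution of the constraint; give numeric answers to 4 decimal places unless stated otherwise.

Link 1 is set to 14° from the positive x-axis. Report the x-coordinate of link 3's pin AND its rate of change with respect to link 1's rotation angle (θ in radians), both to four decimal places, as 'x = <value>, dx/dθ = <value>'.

geometry: r = 45 mm, L = 176 mm, e = 16 mm
crank pin P = (r cos θ, r sin θ) = (43.663308, 10.886485)
h = r sin θ − e = 10.886485 − 16 = -5.113515
x = r cos θ + √(L² − h²) = 43.663308 + 175.925700 = 219.589008
dx/dθ = −r sin θ − h·r cos θ/√(L² − h²) (θ in radians; h = -5.113515) = -9.617353

x = 219.5890, dx/dθ = -9.6174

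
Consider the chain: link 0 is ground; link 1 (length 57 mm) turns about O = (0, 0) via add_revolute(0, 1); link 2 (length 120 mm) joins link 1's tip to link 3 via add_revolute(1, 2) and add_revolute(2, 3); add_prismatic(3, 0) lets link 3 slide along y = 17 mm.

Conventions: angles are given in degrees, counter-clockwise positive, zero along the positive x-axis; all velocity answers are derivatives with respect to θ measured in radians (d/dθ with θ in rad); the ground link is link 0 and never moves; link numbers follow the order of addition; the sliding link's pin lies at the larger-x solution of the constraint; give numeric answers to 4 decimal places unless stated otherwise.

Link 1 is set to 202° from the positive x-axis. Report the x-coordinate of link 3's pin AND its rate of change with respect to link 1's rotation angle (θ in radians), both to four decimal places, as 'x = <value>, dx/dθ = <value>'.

geometry: r = 57 mm, L = 120 mm, e = 17 mm
crank pin P = (r cos θ, r sin θ) = (-52.849480, -21.352576)
h = r sin θ − e = -21.352576 − 17 = -38.352576
x = r cos θ + √(L² − h²) = -52.849480 + 113.706112 = 60.856632
dx/dθ = −r sin θ − h·r cos θ/√(L² − h²) (θ in radians; h = -38.352576) = 3.526677

x = 60.8566, dx/dθ = 3.5267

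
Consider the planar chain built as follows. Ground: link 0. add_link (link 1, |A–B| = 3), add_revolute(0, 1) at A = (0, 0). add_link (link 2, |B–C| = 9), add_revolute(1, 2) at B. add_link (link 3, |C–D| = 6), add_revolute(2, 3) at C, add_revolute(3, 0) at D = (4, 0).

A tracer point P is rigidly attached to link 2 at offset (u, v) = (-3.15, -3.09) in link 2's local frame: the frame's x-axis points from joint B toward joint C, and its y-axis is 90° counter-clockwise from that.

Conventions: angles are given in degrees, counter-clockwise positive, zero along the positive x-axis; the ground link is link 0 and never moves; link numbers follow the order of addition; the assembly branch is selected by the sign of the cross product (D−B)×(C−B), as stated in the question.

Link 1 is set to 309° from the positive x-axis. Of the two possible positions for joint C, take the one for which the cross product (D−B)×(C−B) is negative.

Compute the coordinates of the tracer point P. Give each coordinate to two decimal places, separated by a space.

A=(0,0), D=(4.00,0)
B = A + 3.00·(cos309°, sin309°) = (1.8880, -2.3314)
|BD| = 3.1458
circle(B,9.00) ∩ circle(D,6.00): a=8.7252, h=2.2069
  candidates: C₊=(6.1103,5.6166) cross=6.943; C₋=(9.3814,2.6533) cross=-6.943
  branch - wants cross < 0 → take C=(9.3814,2.6533) (cross=-6.943)
ex = (C−B)/|BC| = (0.8326,0.5539); ey = (-0.5539,0.8326)
P = B + -3.15·ex + -3.09·ey = (0.9767,-6.6489)

0.98 -6.65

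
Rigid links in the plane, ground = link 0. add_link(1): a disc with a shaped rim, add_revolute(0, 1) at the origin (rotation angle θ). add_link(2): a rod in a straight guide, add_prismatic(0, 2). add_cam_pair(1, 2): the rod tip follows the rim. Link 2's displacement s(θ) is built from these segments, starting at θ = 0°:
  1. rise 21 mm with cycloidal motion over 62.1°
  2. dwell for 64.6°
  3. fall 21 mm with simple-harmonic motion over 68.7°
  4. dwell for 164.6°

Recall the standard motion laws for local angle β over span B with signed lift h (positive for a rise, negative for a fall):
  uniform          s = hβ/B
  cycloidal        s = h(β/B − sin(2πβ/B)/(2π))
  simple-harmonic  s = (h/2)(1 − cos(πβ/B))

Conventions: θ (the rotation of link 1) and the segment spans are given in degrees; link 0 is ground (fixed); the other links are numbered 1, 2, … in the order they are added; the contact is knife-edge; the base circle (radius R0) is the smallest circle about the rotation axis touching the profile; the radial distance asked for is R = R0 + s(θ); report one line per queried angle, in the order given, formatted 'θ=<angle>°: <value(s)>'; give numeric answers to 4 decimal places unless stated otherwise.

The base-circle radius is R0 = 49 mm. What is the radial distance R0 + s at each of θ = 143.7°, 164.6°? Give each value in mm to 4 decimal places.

segment 1 (0° to 62.1°, cycloidal, h = 21) is passed completely: s = 0.0000 + (21) = 21.0000
segment 2 (62.1° to 126.7°, dwell): s unchanged at 21.0000
θ = 143.7° falls in segment 3 (126.7° to 195.4°, simple-harmonic, h = -21): β = 143.7 − 126.7 = 17°, B = 68.7°; Δs = -21/2·(1 − cos(π·0.2475)) = -3.0162; s = 21.0000 − 3.0162 = 17.9838
θ = 164.6° falls in segment 3 (126.7° to 195.4°, simple-harmonic, h = -21): β = 164.6 − 126.7 = 37.9°, B = 68.7°; Δs = -21/2·(1 − cos(π·0.5517)) = -12.1971; s = 21.0000 − 12.1971 = 8.8029
θ=143.7°: R = R0 + s = 49 + 17.9838 = 66.9838
θ=164.6°: R = R0 + s = 49 + 8.8029 = 57.8029

θ=143.7°: 66.9838
θ=164.6°: 57.8029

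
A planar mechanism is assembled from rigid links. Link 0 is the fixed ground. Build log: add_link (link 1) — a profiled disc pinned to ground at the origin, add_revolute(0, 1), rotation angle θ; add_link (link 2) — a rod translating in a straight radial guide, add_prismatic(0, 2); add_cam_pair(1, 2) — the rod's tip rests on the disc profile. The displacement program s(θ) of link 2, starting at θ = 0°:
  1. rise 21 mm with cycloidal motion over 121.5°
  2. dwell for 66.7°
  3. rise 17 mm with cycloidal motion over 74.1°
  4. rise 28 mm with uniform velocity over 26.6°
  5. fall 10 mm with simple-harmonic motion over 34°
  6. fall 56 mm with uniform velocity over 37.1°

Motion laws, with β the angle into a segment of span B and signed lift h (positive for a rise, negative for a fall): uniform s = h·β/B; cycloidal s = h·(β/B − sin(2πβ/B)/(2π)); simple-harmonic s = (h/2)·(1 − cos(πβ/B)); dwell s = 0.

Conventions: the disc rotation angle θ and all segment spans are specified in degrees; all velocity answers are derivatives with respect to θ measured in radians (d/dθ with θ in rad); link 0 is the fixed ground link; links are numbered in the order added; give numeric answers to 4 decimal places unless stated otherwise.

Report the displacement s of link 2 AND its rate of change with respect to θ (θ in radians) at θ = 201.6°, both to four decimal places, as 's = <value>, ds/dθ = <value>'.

seg 1 [0°–121.5°] cycloidal, h=21: full span → s += 21 → s = 21.0000
seg 2 [121.5°–188.2°] dwell: s stays 21.0000
seg 3 [188.2°–262.3°] cycloidal, h=17: θ=201.6° here. β=13.4, B=74.1. 17·(0.1808 − sin(2π·0.1808)/(2π)) = 0.6201 → s = 21.6201
velocity in seg [188.2°–262.3°] (cycloidal), θ in radians: β = 13.4° = 0.2339 rad, B = 74.1° = 1.2933 rad; ds/dθ = (h/B)(1 − cos(2πβ/B)) = (17/1.2933)(1 − cos(2π·0.1808)) = 7.610610 mm/rad

s = 21.6201, ds/dθ = 7.6106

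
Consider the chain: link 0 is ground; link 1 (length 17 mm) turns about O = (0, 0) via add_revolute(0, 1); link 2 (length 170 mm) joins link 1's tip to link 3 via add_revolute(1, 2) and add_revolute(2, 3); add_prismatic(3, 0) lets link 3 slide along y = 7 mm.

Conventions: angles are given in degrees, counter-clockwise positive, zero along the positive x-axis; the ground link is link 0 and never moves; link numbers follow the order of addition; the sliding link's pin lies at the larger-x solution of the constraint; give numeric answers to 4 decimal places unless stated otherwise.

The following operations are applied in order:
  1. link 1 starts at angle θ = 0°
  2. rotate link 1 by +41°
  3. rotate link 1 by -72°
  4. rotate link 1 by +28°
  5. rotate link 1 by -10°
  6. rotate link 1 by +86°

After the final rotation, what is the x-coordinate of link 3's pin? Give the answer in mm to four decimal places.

geometry: r = 17 mm, L = 170 mm, e = 7 mm; θ starts at 0°
rotate link 1 by +41°: θ ← 0° +41° = 41°
rotate link 1 by -72°: θ ← 41° -72° = -31°
rotate link 1 by +28°: θ ← -31° +28° = -3°
rotate link 1 by -10°: θ ← -3° -10° = -13°
rotate link 1 by +86°: θ ← -13° +86° = 73°
crank pin P = (r cos θ, r sin θ) = (4.970319, 16.257181)
h = r sin θ − e = 16.257181 − 7 = 9.257181
x = r cos θ + √(L² − h²) = 4.970319 + 169.747768 = 174.718087

174.7181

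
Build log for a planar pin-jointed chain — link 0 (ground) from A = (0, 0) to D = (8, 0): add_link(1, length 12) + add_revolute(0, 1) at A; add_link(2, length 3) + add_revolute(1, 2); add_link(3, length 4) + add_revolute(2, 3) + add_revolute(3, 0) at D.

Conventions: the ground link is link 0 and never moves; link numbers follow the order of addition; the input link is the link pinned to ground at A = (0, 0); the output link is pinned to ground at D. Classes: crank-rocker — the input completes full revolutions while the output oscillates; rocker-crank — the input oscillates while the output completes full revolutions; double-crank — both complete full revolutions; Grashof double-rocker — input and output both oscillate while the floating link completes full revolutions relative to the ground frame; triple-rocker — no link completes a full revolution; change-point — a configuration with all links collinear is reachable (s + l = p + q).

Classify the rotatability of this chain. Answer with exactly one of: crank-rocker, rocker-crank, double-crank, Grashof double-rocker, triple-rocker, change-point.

lengths: ground=8, input=12, coupler=3, output=4
sorted: s=3 (shortest), l=12 (longest), p+q=12
s + l = 15 vs p + q = 12
s + l > p + q → non-Grashof → no link fully rotates → triple-rocker

triple-rocker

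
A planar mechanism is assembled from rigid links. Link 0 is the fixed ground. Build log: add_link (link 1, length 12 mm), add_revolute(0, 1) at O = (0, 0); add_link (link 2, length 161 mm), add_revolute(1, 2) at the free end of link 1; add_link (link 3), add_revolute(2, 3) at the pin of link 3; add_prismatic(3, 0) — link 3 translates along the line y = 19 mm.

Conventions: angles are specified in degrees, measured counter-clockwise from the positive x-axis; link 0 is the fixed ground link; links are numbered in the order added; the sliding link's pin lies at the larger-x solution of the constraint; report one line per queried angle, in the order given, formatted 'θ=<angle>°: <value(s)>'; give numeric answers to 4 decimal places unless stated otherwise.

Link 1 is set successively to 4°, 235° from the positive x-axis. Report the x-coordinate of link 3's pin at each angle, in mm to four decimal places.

geometry: r = 12 mm, L = 161 mm, e = 19 mm
θ=4°: crank pin P = (r cos θ, r sin θ) = (11.970769, 0.837078)
θ=4°: h = r sin θ − e = 0.837078 − 19 = -18.162922
θ=4°: x = r cos θ + √(L² − h²) = 11.970769 + 159.972211 = 171.942979
θ=235°: crank pin P = (r cos θ, r sin θ) = (-6.882917, -9.829825)
θ=235°: h = r sin θ − e = -9.829825 − 19 = -28.829825
θ=235°: x = r cos θ + √(L² − h²) = -6.882917 + 158.397731 = 151.514814

θ=4°: 171.9430
θ=235°: 151.5148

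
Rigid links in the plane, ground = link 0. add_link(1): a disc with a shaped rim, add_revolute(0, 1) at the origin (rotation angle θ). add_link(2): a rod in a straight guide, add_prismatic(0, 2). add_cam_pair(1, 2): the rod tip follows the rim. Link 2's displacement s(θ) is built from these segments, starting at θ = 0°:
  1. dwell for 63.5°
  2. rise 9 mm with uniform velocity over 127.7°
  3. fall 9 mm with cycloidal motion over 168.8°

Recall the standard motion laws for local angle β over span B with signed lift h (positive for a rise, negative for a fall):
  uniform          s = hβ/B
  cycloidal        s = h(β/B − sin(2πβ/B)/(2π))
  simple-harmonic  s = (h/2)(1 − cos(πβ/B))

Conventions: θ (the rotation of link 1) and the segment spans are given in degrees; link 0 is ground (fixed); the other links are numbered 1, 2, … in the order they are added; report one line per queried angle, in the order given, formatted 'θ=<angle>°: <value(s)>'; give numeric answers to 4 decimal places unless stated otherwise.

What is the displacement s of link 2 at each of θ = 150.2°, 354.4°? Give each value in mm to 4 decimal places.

segment 1 (0° to 63.5°, dwell): s unchanged at 0.0000
θ = 150.2° falls in segment 2 (63.5° to 191.2°, uniform, h = 9): β = 150.2 − 63.5 = 86.7°, B = 127.7°; Δs = 9·86.7/127.7 = 6.1104; s = 0.0000 + 6.1104 = 6.1104
segment 2 (63.5° to 191.2°, uniform, h = 9) is passed completely: s = 0.0000 + (9) = 9.0000
θ = 354.4° falls in segment 3 (191.2° to 360°, cycloidal, h = -9): β = 354.4 − 191.2 = 163.2°, B = 168.8°; Δs = -9·(0.9668 − sin(2π·0.9668)/(2π)) = -8.9978; s = 9.0000 − 8.9978 = 0.0022

θ=150.2°: 6.1104
θ=354.4°: 0.0022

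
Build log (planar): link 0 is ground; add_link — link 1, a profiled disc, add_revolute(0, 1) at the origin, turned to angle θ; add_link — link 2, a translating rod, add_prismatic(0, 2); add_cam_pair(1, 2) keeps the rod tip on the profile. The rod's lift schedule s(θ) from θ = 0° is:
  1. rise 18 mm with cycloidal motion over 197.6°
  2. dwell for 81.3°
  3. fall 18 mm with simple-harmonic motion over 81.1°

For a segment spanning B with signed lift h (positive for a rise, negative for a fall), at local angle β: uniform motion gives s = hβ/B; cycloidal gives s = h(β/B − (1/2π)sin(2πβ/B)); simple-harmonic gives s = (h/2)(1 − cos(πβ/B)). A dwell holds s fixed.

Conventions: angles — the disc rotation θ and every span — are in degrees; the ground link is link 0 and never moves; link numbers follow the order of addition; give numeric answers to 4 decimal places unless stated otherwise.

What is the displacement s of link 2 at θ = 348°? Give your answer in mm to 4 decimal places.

seg 1 [0°–197.6°] cycloidal, h=18: full span → s += 18 → s = 18.0000
seg 2 [197.6°–278.9°] dwell: s stays 18.0000
seg 3 [278.9°–360°] simple-harmonic, h=-18: θ=348° here. β=69.1, B=81.1. -18/2·(1 − cos(π·0.8520)) = -17.0450 → s = 0.9550

0.9550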